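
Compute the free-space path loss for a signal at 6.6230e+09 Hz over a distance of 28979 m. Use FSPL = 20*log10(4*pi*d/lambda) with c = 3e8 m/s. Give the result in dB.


lambda = c / f = 3.0000e+08 / 6.6230e+09 = 0.04529669 m
FSPL = 20 * log10(4*pi*28979/0.04529669) = 138.1 dB

138.1 dB


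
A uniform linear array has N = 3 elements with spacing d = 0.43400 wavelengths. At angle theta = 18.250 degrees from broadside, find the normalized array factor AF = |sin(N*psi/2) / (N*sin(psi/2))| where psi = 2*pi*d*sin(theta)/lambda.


psi = 2*pi*0.43400*sin(18.250 deg) = 0.8539671 rad
AF = |sin(3*0.8539671/2) / (3*sin(0.8539671/2))| = 0.7713

0.7713


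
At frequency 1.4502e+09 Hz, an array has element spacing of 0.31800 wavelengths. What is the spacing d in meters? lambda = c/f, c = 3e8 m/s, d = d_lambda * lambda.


lambda = c / f = 3.0000e+08 / 1.4502e+09 = 0.2068680 m
d = 0.31800 * 0.2068680 = 0.06578 m

0.06578 m


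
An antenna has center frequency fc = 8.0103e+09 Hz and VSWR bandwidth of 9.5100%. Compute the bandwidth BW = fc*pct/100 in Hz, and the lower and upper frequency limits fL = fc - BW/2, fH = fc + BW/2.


BW = 8.0103e+09 * 9.5100/100 = 7.617795e+08 Hz
fL = 8.0103e+09 - 7.617795e+08/2 = 7.629e+09 Hz
fH = 8.0103e+09 + 7.617795e+08/2 = 8.391e+09 Hz

BW=7.618e+08 Hz, fL=7.629e+09 Hz, fH=8.391e+09 Hz


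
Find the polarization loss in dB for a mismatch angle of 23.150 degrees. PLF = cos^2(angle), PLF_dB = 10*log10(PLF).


PLF_linear = cos^2(23.150 deg) = 0.8454412
PLF_dB = 10 * log10(0.8454412) = -0.7292 dB

-0.7292 dB


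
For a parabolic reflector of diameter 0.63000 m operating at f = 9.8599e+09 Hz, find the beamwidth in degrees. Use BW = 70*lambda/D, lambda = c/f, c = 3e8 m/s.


lambda = c / f = 3.0000e+08 / 9.8599e+09 = 0.03042627 m
BW = 70 * 0.03042627 / 0.63000 = 3.381 deg

3.381 deg


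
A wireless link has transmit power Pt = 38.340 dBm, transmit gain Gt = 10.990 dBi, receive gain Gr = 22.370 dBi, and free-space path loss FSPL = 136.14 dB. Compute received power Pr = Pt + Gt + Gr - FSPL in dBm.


Pr = 38.340 + 10.990 + 22.370 - 136.14 = -64.44 dBm

-64.44 dBm


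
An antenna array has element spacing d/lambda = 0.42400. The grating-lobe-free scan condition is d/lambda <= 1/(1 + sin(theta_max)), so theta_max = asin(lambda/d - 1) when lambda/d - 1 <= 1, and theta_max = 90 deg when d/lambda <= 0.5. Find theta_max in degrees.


lambda/d - 1 = 1/0.42400 - 1 = 1.358491 >= 1
d/lambda <= 0.5, so the array can scan to endfire without grating lobes: theta_max = 90 deg

90 deg


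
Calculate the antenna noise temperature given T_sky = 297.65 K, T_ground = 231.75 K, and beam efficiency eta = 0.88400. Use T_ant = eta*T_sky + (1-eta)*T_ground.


T_ant = 0.88400 * 297.65 + (1 - 0.88400) * 231.75 = 290.0 K

290.0 K


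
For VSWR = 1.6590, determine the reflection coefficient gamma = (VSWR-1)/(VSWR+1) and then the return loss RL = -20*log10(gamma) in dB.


gamma = (1.6590 - 1) / (1.6590 + 1) = 0.2478375
RL = -20 * log10(0.2478375) = 12.12 dB

12.12 dB


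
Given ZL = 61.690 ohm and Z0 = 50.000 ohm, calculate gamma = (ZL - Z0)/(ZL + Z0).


gamma = (61.690 - 50.000) / (61.690 + 50.000) = 0.1047

0.1047


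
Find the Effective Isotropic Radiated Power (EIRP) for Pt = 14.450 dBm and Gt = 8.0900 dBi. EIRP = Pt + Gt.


EIRP = Pt + Gt = 14.450 + 8.0900 = 22.54 dBm

22.54 dBm


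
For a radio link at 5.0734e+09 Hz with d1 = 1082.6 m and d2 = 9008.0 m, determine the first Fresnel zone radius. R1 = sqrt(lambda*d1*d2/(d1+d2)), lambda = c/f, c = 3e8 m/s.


lambda = c / f = 3.0000e+08 / 5.0734e+09 = 0.05913194 m
R1 = sqrt(0.05913194 * 1082.6 * 9008.0 / (1082.6 + 9008.0)) = 7.560 m

7.560 m


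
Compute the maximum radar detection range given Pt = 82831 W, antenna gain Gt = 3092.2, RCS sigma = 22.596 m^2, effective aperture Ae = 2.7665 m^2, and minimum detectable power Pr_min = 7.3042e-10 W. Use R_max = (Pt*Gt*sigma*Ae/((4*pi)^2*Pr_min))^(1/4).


R^4 = 82831*3092.2*22.596*2.7665 / ((4*pi)^2 * 7.3042e-10) = 1.388131e+17
R_max = 1.388131e+17^0.25 = 19302 m

19302 m


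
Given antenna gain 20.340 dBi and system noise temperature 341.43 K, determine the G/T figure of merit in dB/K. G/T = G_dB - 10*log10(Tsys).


G/T = 20.340 - 10*log10(341.43) = 20.340 - 25.33302 = -4.993 dB/K

-4.993 dB/K


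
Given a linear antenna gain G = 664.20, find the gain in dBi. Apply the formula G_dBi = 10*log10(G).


G_dBi = 10 * log10(664.20) = 28.22 dBi

28.22 dBi


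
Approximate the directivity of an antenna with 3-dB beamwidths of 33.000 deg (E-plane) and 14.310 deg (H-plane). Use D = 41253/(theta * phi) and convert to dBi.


D_linear = 41253 / (33.000 * 14.310) = 87.35786
D_dBi = 10 * log10(87.35786) = 19.41 dBi

19.41 dBi


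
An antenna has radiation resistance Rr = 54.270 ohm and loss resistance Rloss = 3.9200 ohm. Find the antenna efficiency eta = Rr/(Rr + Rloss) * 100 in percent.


eta = 54.270 / (54.270 + 3.9200) * 100 = 93.26%

93.26%


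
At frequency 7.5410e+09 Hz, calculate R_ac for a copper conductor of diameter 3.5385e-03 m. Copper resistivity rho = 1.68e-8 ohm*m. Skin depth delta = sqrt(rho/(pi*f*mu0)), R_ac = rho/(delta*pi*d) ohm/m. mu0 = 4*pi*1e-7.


delta = sqrt(1.68e-8 / (pi * 7.5410e+09 * 4*pi*1e-7)) = 7.512082e-07 m
R_ac = 1.68e-8 / (7.512082e-07 * pi * 3.5385e-03) = 2.012 ohm/m

2.012 ohm/m


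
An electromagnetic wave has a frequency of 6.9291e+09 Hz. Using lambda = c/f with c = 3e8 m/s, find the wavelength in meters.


lambda = c / f = 3.0000e+08 / 6.9291e+09 = 0.04330 m

0.04330 m


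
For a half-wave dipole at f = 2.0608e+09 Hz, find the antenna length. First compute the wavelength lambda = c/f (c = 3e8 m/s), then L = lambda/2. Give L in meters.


lambda = c / f = 3.0000e+08 / 2.0608e+09 = 0.1455745 m
L = lambda / 2 = 0.1455745 / 2 = 0.07279 m

0.07279 m


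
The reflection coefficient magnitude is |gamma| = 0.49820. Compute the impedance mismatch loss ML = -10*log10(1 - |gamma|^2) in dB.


ML = -10 * log10(1 - 0.49820^2) = -10 * log10(0.75179676) = 1.239 dB

1.239 dB


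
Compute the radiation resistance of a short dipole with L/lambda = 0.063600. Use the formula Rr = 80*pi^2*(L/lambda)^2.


Rr = 80 * pi^2 * (0.063600)^2 = 80 * 9.869604 * 4.044960e-03 = 3.194 ohm

3.194 ohm


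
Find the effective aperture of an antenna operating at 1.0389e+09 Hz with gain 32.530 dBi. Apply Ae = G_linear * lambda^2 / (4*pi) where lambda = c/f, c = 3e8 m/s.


lambda = c / f = 3.0000e+08 / 1.0389e+09 = 0.2887670 m
G_linear = 10^(32.530/10) = 1790.606
Ae = G_linear * lambda^2 / (4*pi) = 1790.606 * 0.2887670^2 / (4*pi) = 11.88 m^2

11.88 m^2


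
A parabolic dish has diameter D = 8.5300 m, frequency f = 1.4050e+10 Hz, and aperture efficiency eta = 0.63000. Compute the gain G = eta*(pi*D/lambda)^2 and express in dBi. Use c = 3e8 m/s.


lambda = c / f = 3.0000e+08 / 1.4050e+10 = 0.02135231 m
G_linear = 0.63000 * (pi * 8.5300 / 0.02135231)^2 = 992312.9
G_dBi = 10 * log10(992312.9) = 59.97 dBi

59.97 dBi


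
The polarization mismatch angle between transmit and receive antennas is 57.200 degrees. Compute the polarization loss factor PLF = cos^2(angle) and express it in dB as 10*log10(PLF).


PLF_linear = cos^2(57.200 deg) = 0.2934478
PLF_dB = 10 * log10(0.2934478) = -5.325 dB

-5.325 dB


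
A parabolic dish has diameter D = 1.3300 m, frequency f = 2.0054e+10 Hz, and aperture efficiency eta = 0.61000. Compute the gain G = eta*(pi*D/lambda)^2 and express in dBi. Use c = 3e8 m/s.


lambda = c / f = 3.0000e+08 / 2.0054e+10 = 0.01495961 m
G_linear = 0.61000 * (pi * 1.3300 / 0.01495961)^2 = 47587.44
G_dBi = 10 * log10(47587.44) = 46.77 dBi

46.77 dBi


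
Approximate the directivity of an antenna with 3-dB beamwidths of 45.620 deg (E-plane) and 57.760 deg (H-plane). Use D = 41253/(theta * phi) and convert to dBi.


D_linear = 41253 / (45.620 * 57.760) = 15.65572
D_dBi = 10 * log10(15.65572) = 11.95 dBi

11.95 dBi


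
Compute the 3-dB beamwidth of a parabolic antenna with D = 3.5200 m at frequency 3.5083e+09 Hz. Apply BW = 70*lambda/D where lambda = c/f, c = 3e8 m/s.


lambda = c / f = 3.0000e+08 / 3.5083e+09 = 0.08551150 m
BW = 70 * 0.08551150 / 3.5200 = 1.701 deg

1.701 deg


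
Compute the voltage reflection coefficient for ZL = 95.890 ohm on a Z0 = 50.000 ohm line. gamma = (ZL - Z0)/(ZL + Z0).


gamma = (95.890 - 50.000) / (95.890 + 50.000) = 0.3146

0.3146


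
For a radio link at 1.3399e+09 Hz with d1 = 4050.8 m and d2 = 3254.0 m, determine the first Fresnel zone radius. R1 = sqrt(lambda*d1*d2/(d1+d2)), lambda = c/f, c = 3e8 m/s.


lambda = c / f = 3.0000e+08 / 1.3399e+09 = 0.2238973 m
R1 = sqrt(0.2238973 * 4050.8 * 3254.0 / (4050.8 + 3254.0)) = 20.10 m

20.10 m


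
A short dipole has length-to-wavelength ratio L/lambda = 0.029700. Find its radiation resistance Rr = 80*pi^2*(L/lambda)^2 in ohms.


Rr = 80 * pi^2 * (0.029700)^2 = 80 * 9.869604 * 8.820900e-04 = 0.6965 ohm

0.6965 ohm


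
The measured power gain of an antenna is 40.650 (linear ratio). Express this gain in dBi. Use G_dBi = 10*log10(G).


G_dBi = 10 * log10(40.650) = 16.09 dBi

16.09 dBi


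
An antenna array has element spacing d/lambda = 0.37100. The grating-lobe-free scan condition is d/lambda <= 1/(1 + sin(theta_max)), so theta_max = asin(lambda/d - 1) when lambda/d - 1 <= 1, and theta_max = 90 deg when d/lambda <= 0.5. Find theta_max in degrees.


lambda/d - 1 = 1/0.37100 - 1 = 1.695418 >= 1
d/lambda <= 0.5, so the array can scan to endfire without grating lobes: theta_max = 90 deg

90 deg


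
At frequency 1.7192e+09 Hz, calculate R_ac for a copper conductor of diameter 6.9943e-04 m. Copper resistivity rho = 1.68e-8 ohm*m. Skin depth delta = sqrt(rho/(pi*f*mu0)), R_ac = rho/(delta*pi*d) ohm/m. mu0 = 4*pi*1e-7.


delta = sqrt(1.68e-8 / (pi * 1.7192e+09 * 4*pi*1e-7)) = 1.573300e-06 m
R_ac = 1.68e-8 / (1.573300e-06 * pi * 6.9943e-04) = 4.860 ohm/m

4.860 ohm/m


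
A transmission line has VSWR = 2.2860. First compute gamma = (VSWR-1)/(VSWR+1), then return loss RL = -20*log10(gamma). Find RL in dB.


gamma = (2.2860 - 1) / (2.2860 + 1) = 0.3913573
RL = -20 * log10(0.3913573) = 8.149 dB

8.149 dB


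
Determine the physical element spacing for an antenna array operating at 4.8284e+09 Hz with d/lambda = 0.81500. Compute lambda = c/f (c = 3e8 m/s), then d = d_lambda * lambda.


lambda = c / f = 3.0000e+08 / 4.8284e+09 = 0.06213238 m
d = 0.81500 * 0.06213238 = 0.05064 m

0.05064 m


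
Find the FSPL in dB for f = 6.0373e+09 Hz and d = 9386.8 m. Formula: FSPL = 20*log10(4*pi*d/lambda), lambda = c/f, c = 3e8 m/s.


lambda = c / f = 3.0000e+08 / 6.0373e+09 = 0.04969109 m
FSPL = 20 * log10(4*pi*9386.8/0.04969109) = 127.5 dB

127.5 dB


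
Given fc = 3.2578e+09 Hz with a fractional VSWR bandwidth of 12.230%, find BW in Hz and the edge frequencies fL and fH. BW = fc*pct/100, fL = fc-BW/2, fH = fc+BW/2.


BW = 3.2578e+09 * 12.230/100 = 3.984289e+08 Hz
fL = 3.2578e+09 - 3.984289e+08/2 = 3.059e+09 Hz
fH = 3.2578e+09 + 3.984289e+08/2 = 3.457e+09 Hz

BW=3.984e+08 Hz, fL=3.059e+09 Hz, fH=3.457e+09 Hz


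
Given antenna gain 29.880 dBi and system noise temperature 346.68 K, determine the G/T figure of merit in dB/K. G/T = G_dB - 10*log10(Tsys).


G/T = 29.880 - 10*log10(346.68) = 29.880 - 25.39929 = 4.481 dB/K

4.481 dB/K


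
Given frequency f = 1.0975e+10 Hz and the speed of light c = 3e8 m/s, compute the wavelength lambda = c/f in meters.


lambda = c / f = 3.0000e+08 / 1.0975e+10 = 0.02733 m

0.02733 m


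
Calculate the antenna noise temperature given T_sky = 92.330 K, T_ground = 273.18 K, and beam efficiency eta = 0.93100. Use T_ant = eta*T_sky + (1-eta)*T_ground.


T_ant = 0.93100 * 92.330 + (1 - 0.93100) * 273.18 = 104.8 K

104.8 K


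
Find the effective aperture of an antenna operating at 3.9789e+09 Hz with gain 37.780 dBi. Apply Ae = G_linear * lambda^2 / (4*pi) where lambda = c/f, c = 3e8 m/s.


lambda = c / f = 3.0000e+08 / 3.9789e+09 = 0.07539772 m
G_linear = 10^(37.780/10) = 5997.911
Ae = G_linear * lambda^2 / (4*pi) = 5997.911 * 0.07539772^2 / (4*pi) = 2.713 m^2

2.713 m^2


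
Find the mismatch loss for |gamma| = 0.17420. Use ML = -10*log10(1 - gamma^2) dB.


ML = -10 * log10(1 - 0.17420^2) = -10 * log10(0.96965436) = 0.1338 dB

0.1338 dB


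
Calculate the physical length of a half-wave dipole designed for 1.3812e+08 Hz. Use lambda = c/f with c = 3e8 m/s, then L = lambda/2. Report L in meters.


lambda = c / f = 3.0000e+08 / 1.3812e+08 = 2.172024 m
L = lambda / 2 = 2.172024 / 2 = 1.086 m

1.086 m


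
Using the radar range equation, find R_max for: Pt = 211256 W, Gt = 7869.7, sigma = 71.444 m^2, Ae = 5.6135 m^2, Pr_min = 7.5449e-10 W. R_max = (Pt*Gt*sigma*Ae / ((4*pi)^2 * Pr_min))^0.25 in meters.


R^4 = 211256*7869.7*71.444*5.6135 / ((4*pi)^2 * 7.5449e-10) = 5.596204e+18
R_max = 5.596204e+18^0.25 = 48638 m

48638 m


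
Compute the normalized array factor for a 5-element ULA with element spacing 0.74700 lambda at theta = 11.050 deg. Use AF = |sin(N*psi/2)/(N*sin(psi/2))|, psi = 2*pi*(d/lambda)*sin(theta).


psi = 2*pi*0.74700*sin(11.050 deg) = 0.8995898 rad
AF = |sin(5*0.8995898/2) / (5*sin(0.8995898/2))| = 0.3582

0.3582


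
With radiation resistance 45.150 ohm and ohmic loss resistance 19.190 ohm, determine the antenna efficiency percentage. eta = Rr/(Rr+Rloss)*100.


eta = 45.150 / (45.150 + 19.190) * 100 = 70.17%

70.17%


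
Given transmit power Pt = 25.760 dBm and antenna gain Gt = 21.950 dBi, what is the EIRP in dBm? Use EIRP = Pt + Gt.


EIRP = Pt + Gt = 25.760 + 21.950 = 47.71 dBm

47.71 dBm


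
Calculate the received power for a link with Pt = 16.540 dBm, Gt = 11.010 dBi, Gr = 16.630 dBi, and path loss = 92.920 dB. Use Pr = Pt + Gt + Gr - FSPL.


Pr = 16.540 + 11.010 + 16.630 - 92.920 = -48.74 dBm

-48.74 dBm


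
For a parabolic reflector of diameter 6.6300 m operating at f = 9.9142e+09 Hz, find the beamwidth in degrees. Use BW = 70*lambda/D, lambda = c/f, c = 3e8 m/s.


lambda = c / f = 3.0000e+08 / 9.9142e+09 = 0.03025963 m
BW = 70 * 0.03025963 / 6.6300 = 0.3195 deg

0.3195 deg


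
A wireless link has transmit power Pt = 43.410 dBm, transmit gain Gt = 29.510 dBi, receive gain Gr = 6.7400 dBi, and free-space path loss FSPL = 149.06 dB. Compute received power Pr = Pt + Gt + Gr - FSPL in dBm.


Pr = 43.410 + 29.510 + 6.7400 - 149.06 = -69.40 dBm

-69.40 dBm


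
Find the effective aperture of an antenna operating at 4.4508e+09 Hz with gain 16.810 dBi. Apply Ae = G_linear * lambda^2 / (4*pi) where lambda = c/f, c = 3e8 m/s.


lambda = c / f = 3.0000e+08 / 4.4508e+09 = 0.06740361 m
G_linear = 10^(16.810/10) = 47.97334
Ae = G_linear * lambda^2 / (4*pi) = 47.97334 * 0.06740361^2 / (4*pi) = 0.01734 m^2

0.01734 m^2


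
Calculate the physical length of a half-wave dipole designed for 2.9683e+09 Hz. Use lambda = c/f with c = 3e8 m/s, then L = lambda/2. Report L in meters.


lambda = c / f = 3.0000e+08 / 2.9683e+09 = 0.1010680 m
L = lambda / 2 = 0.1010680 / 2 = 0.05053 m

0.05053 m


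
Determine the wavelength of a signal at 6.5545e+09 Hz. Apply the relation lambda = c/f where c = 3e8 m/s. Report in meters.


lambda = c / f = 3.0000e+08 / 6.5545e+09 = 0.04577 m

0.04577 m


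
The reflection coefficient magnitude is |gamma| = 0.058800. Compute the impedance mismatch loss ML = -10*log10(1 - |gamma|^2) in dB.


ML = -10 * log10(1 - 0.058800^2) = -10 * log10(0.99654256) = 0.01504 dB

0.01504 dB


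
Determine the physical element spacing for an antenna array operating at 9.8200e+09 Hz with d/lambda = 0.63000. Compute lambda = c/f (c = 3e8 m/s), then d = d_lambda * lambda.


lambda = c / f = 3.0000e+08 / 9.8200e+09 = 0.03054990 m
d = 0.63000 * 0.03054990 = 0.01925 m

0.01925 m


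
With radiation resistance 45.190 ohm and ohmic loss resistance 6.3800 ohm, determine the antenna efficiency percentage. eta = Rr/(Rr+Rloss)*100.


eta = 45.190 / (45.190 + 6.3800) * 100 = 87.63%

87.63%


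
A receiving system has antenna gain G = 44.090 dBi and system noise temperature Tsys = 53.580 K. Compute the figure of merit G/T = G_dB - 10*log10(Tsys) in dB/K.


G/T = 44.090 - 10*log10(53.580) = 44.090 - 17.29003 = 26.80 dB/K

26.80 dB/K


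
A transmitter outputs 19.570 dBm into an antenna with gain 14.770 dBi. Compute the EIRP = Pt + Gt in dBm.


EIRP = Pt + Gt = 19.570 + 14.770 = 34.34 dBm

34.34 dBm


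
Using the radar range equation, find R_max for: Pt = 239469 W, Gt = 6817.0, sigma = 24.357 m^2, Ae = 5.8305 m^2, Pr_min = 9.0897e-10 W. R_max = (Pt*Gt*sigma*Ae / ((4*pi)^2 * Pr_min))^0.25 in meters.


R^4 = 239469*6817.0*24.357*5.8305 / ((4*pi)^2 * 9.0897e-10) = 1.615113e+18
R_max = 1.615113e+18^0.25 = 35649 m

35649 m


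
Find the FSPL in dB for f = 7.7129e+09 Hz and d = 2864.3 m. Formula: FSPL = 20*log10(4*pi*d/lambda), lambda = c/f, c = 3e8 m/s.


lambda = c / f = 3.0000e+08 / 7.7129e+09 = 0.03889588 m
FSPL = 20 * log10(4*pi*2864.3/0.03889588) = 119.3 dB

119.3 dB


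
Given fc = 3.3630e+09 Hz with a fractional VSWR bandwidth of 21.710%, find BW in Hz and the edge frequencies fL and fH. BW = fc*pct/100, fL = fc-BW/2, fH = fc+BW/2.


BW = 3.3630e+09 * 21.710/100 = 7.301073e+08 Hz
fL = 3.3630e+09 - 7.301073e+08/2 = 2.998e+09 Hz
fH = 3.3630e+09 + 7.301073e+08/2 = 3.728e+09 Hz

BW=7.301e+08 Hz, fL=2.998e+09 Hz, fH=3.728e+09 Hz


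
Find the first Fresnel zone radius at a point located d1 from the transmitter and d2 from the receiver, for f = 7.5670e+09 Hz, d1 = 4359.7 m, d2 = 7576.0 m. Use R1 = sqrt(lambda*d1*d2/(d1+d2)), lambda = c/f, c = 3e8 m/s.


lambda = c / f = 3.0000e+08 / 7.5670e+09 = 0.03964583 m
R1 = sqrt(0.03964583 * 4359.7 * 7576.0 / (4359.7 + 7576.0)) = 10.47 m

10.47 m


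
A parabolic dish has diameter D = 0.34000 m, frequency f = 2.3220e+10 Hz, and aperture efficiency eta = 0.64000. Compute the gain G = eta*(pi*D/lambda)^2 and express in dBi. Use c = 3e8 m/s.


lambda = c / f = 3.0000e+08 / 2.3220e+10 = 0.01291990 m
G_linear = 0.64000 * (pi * 0.34000 / 0.01291990)^2 = 4374.408
G_dBi = 10 * log10(4374.408) = 36.41 dBi

36.41 dBi


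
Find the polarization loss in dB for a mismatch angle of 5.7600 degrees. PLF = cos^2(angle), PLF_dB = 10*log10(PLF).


PLF_linear = cos^2(5.7600 deg) = 0.9899275
PLF_dB = 10 * log10(0.9899275) = -0.04397 dB

-0.04397 dB


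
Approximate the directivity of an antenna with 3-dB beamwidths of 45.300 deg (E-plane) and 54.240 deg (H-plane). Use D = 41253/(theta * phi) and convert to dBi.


D_linear = 41253 / (45.300 * 54.240) = 16.78950
D_dBi = 10 * log10(16.78950) = 12.25 dBi

12.25 dBi


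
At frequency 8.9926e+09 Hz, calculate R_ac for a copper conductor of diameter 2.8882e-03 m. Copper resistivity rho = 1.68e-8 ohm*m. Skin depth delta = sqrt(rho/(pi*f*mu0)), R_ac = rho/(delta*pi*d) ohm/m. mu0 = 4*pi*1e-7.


delta = sqrt(1.68e-8 / (pi * 8.9926e+09 * 4*pi*1e-7)) = 6.879108e-07 m
R_ac = 1.68e-8 / (6.879108e-07 * pi * 2.8882e-03) = 2.692 ohm/m

2.692 ohm/m


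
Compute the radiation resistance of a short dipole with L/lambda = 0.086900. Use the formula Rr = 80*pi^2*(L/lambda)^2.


Rr = 80 * pi^2 * (0.086900)^2 = 80 * 9.869604 * 7.551610e-03 = 5.963 ohm

5.963 ohm


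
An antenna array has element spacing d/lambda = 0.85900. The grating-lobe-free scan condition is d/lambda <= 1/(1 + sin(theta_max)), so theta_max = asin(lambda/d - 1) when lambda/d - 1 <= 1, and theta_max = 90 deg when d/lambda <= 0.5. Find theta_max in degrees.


lambda/d - 1 = 1/0.85900 - 1 = 0.1641444
theta_max = asin(0.1641444) = 9.448 deg

9.448 deg


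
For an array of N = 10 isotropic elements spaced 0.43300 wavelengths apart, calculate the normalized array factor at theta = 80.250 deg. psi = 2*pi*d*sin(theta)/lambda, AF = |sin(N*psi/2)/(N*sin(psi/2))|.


psi = 2*pi*0.43300*sin(80.250 deg) = 2.681323 rad
AF = |sin(10*2.681323/2) / (10*sin(2.681323/2))| = 0.07650

0.07650


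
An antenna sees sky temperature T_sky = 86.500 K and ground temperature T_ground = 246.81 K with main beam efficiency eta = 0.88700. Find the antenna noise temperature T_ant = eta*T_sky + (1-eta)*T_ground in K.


T_ant = 0.88700 * 86.500 + (1 - 0.88700) * 246.81 = 104.6 K

104.6 K


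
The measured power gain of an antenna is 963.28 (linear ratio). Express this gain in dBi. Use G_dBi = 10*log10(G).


G_dBi = 10 * log10(963.28) = 29.84 dBi

29.84 dBi


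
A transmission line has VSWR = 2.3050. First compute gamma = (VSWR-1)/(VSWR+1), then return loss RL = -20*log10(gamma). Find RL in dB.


gamma = (2.3050 - 1) / (2.3050 + 1) = 0.3948563
RL = -20 * log10(0.3948563) = 8.071 dB

8.071 dB


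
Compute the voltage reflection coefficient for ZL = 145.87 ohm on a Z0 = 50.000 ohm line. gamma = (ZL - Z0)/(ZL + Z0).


gamma = (145.87 - 50.000) / (145.87 + 50.000) = 0.4895

0.4895


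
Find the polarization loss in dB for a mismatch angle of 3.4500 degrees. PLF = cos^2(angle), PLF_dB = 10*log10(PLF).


PLF_linear = cos^2(3.4500 deg) = 0.9963787
PLF_dB = 10 * log10(0.9963787) = -0.01576 dB

-0.01576 dB


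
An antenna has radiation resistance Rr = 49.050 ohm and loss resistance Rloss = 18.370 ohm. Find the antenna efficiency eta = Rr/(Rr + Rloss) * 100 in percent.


eta = 49.050 / (49.050 + 18.370) * 100 = 72.75%

72.75%


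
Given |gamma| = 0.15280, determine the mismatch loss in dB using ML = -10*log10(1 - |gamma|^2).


ML = -10 * log10(1 - 0.15280^2) = -10 * log10(0.97665216) = 0.1026 dB

0.1026 dB


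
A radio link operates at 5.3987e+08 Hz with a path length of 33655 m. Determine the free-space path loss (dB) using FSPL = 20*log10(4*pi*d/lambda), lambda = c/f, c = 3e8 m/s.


lambda = c / f = 3.0000e+08 / 5.3987e+08 = 0.5556893 m
FSPL = 20 * log10(4*pi*33655/0.5556893) = 117.6 dB

117.6 dB


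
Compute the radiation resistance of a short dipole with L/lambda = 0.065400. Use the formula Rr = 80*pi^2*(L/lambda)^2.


Rr = 80 * pi^2 * (0.065400)^2 = 80 * 9.869604 * 4.277160e-03 = 3.377 ohm

3.377 ohm


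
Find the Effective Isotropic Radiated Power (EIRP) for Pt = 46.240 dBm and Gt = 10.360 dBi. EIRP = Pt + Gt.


EIRP = Pt + Gt = 46.240 + 10.360 = 56.60 dBm

56.60 dBm


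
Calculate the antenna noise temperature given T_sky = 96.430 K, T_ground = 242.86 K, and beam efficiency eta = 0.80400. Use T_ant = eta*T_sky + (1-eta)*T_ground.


T_ant = 0.80400 * 96.430 + (1 - 0.80400) * 242.86 = 125.1 K

125.1 K


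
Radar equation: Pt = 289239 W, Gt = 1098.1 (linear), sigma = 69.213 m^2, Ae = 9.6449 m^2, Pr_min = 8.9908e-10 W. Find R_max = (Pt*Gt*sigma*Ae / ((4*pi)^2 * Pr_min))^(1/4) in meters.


R^4 = 289239*1098.1*69.213*9.6449 / ((4*pi)^2 * 8.9908e-10) = 1.493365e+18
R_max = 1.493365e+18^0.25 = 34958 m

34958 m


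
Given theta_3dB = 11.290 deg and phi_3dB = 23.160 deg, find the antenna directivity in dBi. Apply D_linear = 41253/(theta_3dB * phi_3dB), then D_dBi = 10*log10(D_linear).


D_linear = 41253 / (11.290 * 23.160) = 157.7695
D_dBi = 10 * log10(157.7695) = 21.98 dBi

21.98 dBi


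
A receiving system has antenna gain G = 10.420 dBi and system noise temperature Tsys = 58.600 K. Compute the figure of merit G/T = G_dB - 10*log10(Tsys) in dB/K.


G/T = 10.420 - 10*log10(58.600) = 10.420 - 17.67898 = -7.259 dB/K

-7.259 dB/K


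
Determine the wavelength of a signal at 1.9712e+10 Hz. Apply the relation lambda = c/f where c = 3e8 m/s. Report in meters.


lambda = c / f = 3.0000e+08 / 1.9712e+10 = 0.01522 m

0.01522 m


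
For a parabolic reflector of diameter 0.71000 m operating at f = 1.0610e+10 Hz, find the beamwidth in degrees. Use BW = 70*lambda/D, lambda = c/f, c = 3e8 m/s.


lambda = c / f = 3.0000e+08 / 1.0610e+10 = 0.02827521 m
BW = 70 * 0.02827521 / 0.71000 = 2.788 deg

2.788 deg


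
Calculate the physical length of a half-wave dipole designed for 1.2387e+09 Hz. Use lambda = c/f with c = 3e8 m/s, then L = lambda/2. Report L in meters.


lambda = c / f = 3.0000e+08 / 1.2387e+09 = 0.2421894 m
L = lambda / 2 = 0.2421894 / 2 = 0.1211 m

0.1211 m


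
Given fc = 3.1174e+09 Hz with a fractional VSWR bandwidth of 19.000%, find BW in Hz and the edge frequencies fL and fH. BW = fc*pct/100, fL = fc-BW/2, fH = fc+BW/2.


BW = 3.1174e+09 * 19.000/100 = 5.923060e+08 Hz
fL = 3.1174e+09 - 5.923060e+08/2 = 2.821e+09 Hz
fH = 3.1174e+09 + 5.923060e+08/2 = 3.414e+09 Hz

BW=5.923e+08 Hz, fL=2.821e+09 Hz, fH=3.414e+09 Hz


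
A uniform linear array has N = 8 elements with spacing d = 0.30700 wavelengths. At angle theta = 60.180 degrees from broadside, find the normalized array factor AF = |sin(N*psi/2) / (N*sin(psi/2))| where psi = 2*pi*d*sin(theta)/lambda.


psi = 2*pi*0.30700*sin(60.180 deg) = 1.673531 rad
AF = |sin(8*1.673531/2) / (8*sin(1.673531/2))| = 0.06725

0.06725


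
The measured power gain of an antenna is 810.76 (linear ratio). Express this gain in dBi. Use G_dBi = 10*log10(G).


G_dBi = 10 * log10(810.76) = 29.09 dBi

29.09 dBi


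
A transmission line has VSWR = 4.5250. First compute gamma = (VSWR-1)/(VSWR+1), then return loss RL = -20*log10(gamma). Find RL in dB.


gamma = (4.5250 - 1) / (4.5250 + 1) = 0.6380090
RL = -20 * log10(0.6380090) = 3.903 dB

3.903 dB


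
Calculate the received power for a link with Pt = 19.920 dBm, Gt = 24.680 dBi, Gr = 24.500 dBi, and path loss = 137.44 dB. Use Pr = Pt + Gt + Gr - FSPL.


Pr = 19.920 + 24.680 + 24.500 - 137.44 = -68.34 dBm

-68.34 dBm


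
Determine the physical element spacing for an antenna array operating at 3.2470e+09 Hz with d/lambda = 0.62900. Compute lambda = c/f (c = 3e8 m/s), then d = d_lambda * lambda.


lambda = c / f = 3.0000e+08 / 3.2470e+09 = 0.09239298 m
d = 0.62900 * 0.09239298 = 0.05812 m

0.05812 m


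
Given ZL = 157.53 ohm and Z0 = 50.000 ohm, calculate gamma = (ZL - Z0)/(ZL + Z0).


gamma = (157.53 - 50.000) / (157.53 + 50.000) = 0.5181

0.5181


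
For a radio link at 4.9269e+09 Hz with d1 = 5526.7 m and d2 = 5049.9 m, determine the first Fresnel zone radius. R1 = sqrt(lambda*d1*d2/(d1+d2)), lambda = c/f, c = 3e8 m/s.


lambda = c / f = 3.0000e+08 / 4.9269e+09 = 0.06089021 m
R1 = sqrt(0.06089021 * 5526.7 * 5049.9 / (5526.7 + 5049.9)) = 12.68 m

12.68 m


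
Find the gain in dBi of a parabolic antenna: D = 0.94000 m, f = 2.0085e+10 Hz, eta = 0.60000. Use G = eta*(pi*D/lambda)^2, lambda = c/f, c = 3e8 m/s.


lambda = c / f = 3.0000e+08 / 2.0085e+10 = 0.01493652 m
G_linear = 0.60000 * (pi * 0.94000 / 0.01493652)^2 = 23453.51
G_dBi = 10 * log10(23453.51) = 43.70 dBi

43.70 dBi


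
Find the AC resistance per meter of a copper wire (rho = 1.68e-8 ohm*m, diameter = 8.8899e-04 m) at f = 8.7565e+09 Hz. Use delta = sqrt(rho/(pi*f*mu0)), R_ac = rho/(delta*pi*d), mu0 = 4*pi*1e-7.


delta = sqrt(1.68e-8 / (pi * 8.7565e+09 * 4*pi*1e-7)) = 6.971231e-07 m
R_ac = 1.68e-8 / (6.971231e-07 * pi * 8.8899e-04) = 8.629 ohm/m

8.629 ohm/m


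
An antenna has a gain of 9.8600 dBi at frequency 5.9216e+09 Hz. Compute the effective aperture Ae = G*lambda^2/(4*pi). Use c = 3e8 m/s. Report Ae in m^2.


lambda = c / f = 3.0000e+08 / 5.9216e+09 = 0.05066198 m
G_linear = 10^(9.8600/10) = 9.682779
Ae = G_linear * lambda^2 / (4*pi) = 9.682779 * 0.05066198^2 / (4*pi) = 1.978e-03 m^2

1.978e-03 m^2


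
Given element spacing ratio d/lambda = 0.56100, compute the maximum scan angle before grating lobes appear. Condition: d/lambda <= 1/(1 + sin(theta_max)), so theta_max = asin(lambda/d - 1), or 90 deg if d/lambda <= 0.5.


lambda/d - 1 = 1/0.56100 - 1 = 0.7825312
theta_max = asin(0.7825312) = 51.49 deg

51.49 deg


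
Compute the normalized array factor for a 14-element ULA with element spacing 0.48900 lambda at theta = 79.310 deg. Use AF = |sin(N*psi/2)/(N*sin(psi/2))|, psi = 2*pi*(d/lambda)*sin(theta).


psi = 2*pi*0.48900*sin(79.310 deg) = 3.019155 rad
AF = |sin(14*3.019155/2) / (14*sin(3.019155/2))| = 0.05410

0.05410


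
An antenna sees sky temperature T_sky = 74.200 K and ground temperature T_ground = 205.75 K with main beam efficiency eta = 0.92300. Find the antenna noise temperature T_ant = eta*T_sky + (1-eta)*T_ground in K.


T_ant = 0.92300 * 74.200 + (1 - 0.92300) * 205.75 = 84.33 K

84.33 K


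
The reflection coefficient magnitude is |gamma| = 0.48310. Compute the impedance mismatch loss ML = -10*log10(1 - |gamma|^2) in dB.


ML = -10 * log10(1 - 0.48310^2) = -10 * log10(0.76661439) = 1.154 dB

1.154 dB


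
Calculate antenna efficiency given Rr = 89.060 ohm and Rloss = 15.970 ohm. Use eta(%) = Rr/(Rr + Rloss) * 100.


eta = 89.060 / (89.060 + 15.970) * 100 = 84.79%

84.79%


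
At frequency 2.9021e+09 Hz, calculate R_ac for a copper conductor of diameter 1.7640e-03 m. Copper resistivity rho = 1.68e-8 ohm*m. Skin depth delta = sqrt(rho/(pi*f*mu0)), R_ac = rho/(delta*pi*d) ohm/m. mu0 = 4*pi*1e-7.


delta = sqrt(1.68e-8 / (pi * 2.9021e+09 * 4*pi*1e-7)) = 1.210929e-06 m
R_ac = 1.68e-8 / (1.210929e-06 * pi * 1.7640e-03) = 2.503 ohm/m

2.503 ohm/m


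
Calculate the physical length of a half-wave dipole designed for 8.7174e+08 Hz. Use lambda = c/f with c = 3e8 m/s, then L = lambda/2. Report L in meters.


lambda = c / f = 3.0000e+08 / 8.7174e+08 = 0.3441393 m
L = lambda / 2 = 0.3441393 / 2 = 0.1721 m

0.1721 m


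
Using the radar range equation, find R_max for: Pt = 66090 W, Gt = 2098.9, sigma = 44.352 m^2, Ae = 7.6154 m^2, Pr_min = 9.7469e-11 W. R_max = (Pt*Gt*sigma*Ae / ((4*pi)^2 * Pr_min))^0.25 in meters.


R^4 = 66090*2098.9*44.352*7.6154 / ((4*pi)^2 * 9.7469e-11) = 3.044018e+18
R_max = 3.044018e+18^0.25 = 41770 m

41770 m


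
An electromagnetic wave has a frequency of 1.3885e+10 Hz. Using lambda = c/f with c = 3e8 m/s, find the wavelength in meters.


lambda = c / f = 3.0000e+08 / 1.3885e+10 = 0.02161 m

0.02161 m


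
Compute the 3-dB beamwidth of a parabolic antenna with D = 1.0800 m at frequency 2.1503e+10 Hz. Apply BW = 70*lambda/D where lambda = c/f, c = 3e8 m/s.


lambda = c / f = 3.0000e+08 / 2.1503e+10 = 0.01395154 m
BW = 70 * 0.01395154 / 1.0800 = 0.9043 deg

0.9043 deg


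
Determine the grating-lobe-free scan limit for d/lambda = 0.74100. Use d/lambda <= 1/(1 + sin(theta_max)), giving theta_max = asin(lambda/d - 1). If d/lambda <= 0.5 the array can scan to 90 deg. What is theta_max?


lambda/d - 1 = 1/0.74100 - 1 = 0.3495277
theta_max = asin(0.3495277) = 20.46 deg

20.46 deg


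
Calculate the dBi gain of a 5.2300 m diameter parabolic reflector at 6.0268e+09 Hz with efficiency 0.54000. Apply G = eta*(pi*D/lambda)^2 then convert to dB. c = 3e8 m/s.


lambda = c / f = 3.0000e+08 / 6.0268e+09 = 0.04977766 m
G_linear = 0.54000 * (pi * 5.2300 / 0.04977766)^2 = 58833.94
G_dBi = 10 * log10(58833.94) = 47.70 dBi

47.70 dBi


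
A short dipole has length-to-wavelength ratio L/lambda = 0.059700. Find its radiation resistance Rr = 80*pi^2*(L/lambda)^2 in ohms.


Rr = 80 * pi^2 * (0.059700)^2 = 80 * 9.869604 * 3.564090e-03 = 2.814 ohm

2.814 ohm


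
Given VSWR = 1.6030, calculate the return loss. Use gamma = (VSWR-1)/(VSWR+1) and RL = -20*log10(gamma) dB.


gamma = (1.6030 - 1) / (1.6030 + 1) = 0.2316558
RL = -20 * log10(0.2316558) = 12.70 dB

12.70 dB


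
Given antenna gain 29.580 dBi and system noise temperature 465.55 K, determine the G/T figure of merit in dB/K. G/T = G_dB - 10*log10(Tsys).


G/T = 29.580 - 10*log10(465.55) = 29.580 - 26.67966 = 2.900 dB/K

2.900 dB/K


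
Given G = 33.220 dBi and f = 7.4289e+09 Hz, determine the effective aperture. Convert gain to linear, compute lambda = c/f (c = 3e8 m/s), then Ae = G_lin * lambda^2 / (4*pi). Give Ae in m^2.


lambda = c / f = 3.0000e+08 / 7.4289e+09 = 0.04038283 m
G_linear = 10^(33.220/10) = 2098.940
Ae = G_linear * lambda^2 / (4*pi) = 2098.940 * 0.04038283^2 / (4*pi) = 0.2724 m^2

0.2724 m^2


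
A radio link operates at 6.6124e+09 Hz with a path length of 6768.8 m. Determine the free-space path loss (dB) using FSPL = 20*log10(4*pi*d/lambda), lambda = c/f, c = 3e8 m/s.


lambda = c / f = 3.0000e+08 / 6.6124e+09 = 0.04536931 m
FSPL = 20 * log10(4*pi*6768.8/0.04536931) = 125.5 dB

125.5 dB


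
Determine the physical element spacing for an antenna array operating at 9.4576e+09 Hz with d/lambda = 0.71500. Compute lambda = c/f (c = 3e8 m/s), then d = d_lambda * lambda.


lambda = c / f = 3.0000e+08 / 9.4576e+09 = 0.03172052 m
d = 0.71500 * 0.03172052 = 0.02268 m

0.02268 m


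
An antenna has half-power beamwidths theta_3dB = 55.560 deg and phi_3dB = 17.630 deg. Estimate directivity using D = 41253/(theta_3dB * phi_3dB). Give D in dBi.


D_linear = 41253 / (55.560 * 17.630) = 42.11541
D_dBi = 10 * log10(42.11541) = 16.24 dBi

16.24 dBi


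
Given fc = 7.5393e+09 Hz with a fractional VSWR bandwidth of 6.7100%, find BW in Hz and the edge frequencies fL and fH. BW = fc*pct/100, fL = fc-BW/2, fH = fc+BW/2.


BW = 7.5393e+09 * 6.7100/100 = 5.058870e+08 Hz
fL = 7.5393e+09 - 5.058870e+08/2 = 7.286e+09 Hz
fH = 7.5393e+09 + 5.058870e+08/2 = 7.792e+09 Hz

BW=5.059e+08 Hz, fL=7.286e+09 Hz, fH=7.792e+09 Hz


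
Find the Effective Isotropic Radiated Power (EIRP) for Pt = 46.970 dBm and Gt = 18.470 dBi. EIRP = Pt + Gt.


EIRP = Pt + Gt = 46.970 + 18.470 = 65.44 dBm

65.44 dBm


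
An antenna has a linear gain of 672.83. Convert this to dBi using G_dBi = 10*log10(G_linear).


G_dBi = 10 * log10(672.83) = 28.28 dBi

28.28 dBi


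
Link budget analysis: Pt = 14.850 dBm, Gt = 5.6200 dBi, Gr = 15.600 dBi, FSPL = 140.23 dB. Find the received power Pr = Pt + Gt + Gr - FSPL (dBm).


Pr = 14.850 + 5.6200 + 15.600 - 140.23 = -104.16 dBm

-104.16 dBm


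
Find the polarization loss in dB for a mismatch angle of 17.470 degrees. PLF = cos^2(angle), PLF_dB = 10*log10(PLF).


PLF_linear = cos^2(17.470 deg) = 0.9098761
PLF_dB = 10 * log10(0.9098761) = -0.4102 dB

-0.4102 dB


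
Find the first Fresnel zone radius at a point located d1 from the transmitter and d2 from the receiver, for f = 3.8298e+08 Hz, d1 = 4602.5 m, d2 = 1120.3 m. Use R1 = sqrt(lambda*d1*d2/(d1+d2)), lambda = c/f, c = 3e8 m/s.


lambda = c / f = 3.0000e+08 / 3.8298e+08 = 0.7833307 m
R1 = sqrt(0.7833307 * 4602.5 * 1120.3 / (4602.5 + 1120.3)) = 26.57 m

26.57 m


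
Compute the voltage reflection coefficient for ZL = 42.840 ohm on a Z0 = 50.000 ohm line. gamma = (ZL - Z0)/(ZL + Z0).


gamma = (42.840 - 50.000) / (42.840 + 50.000) = -0.07712

-0.07712


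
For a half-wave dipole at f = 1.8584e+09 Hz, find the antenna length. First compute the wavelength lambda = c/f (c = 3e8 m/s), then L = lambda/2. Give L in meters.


lambda = c / f = 3.0000e+08 / 1.8584e+09 = 0.1614292 m
L = lambda / 2 = 0.1614292 / 2 = 0.08071 m

0.08071 m


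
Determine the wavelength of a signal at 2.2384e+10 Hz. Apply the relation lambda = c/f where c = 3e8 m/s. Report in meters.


lambda = c / f = 3.0000e+08 / 2.2384e+10 = 0.01340 m

0.01340 m


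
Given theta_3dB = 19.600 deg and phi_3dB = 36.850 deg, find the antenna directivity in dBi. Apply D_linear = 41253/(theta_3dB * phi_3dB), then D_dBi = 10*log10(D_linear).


D_linear = 41253 / (19.600 * 36.850) = 57.11655
D_dBi = 10 * log10(57.11655) = 17.57 dBi

17.57 dBi


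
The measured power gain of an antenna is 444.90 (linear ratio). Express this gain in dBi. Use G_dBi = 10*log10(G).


G_dBi = 10 * log10(444.90) = 26.48 dBi

26.48 dBi


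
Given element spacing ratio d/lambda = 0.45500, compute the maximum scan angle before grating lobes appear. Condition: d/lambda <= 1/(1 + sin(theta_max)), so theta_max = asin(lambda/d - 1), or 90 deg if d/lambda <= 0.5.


lambda/d - 1 = 1/0.45500 - 1 = 1.197802 >= 1
d/lambda <= 0.5, so the array can scan to endfire without grating lobes: theta_max = 90 deg

90 deg


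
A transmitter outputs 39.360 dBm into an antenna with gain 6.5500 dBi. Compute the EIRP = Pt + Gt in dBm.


EIRP = Pt + Gt = 39.360 + 6.5500 = 45.91 dBm

45.91 dBm


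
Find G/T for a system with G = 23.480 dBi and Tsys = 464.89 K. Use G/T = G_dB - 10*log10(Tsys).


G/T = 23.480 - 10*log10(464.89) = 23.480 - 26.67350 = -3.194 dB/K

-3.194 dB/K


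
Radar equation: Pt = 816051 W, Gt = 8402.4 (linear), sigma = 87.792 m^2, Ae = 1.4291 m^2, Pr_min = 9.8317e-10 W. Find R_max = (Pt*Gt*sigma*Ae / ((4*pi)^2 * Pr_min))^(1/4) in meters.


R^4 = 816051*8402.4*87.792*1.4291 / ((4*pi)^2 * 9.8317e-10) = 5.541022e+18
R_max = 5.541022e+18^0.25 = 48517 m

48517 m


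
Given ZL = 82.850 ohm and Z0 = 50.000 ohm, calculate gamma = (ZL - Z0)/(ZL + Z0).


gamma = (82.850 - 50.000) / (82.850 + 50.000) = 0.2473

0.2473


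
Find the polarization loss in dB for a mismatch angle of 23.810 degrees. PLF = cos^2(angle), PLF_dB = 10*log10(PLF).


PLF_linear = cos^2(23.810 deg) = 0.8370223
PLF_dB = 10 * log10(0.8370223) = -0.7726 dB

-0.7726 dB


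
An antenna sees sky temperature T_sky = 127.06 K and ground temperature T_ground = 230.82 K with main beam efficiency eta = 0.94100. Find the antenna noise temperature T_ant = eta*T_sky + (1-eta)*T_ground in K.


T_ant = 0.94100 * 127.06 + (1 - 0.94100) * 230.82 = 133.2 K

133.2 K


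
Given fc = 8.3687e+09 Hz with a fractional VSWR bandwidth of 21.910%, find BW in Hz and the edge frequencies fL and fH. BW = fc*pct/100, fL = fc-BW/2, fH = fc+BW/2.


BW = 8.3687e+09 * 21.910/100 = 1.833582e+09 Hz
fL = 8.3687e+09 - 1.833582e+09/2 = 7.452e+09 Hz
fH = 8.3687e+09 + 1.833582e+09/2 = 9.285e+09 Hz

BW=1.834e+09 Hz, fL=7.452e+09 Hz, fH=9.285e+09 Hz


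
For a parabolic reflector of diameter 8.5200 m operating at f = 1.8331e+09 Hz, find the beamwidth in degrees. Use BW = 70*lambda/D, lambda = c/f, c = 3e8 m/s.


lambda = c / f = 3.0000e+08 / 1.8331e+09 = 0.1636572 m
BW = 70 * 0.1636572 / 8.5200 = 1.345 deg

1.345 deg


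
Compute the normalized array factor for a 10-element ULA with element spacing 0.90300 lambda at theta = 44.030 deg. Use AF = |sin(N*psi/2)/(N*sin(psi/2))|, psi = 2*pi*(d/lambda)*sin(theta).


psi = 2*pi*0.90300*sin(44.030 deg) = 3.943431 rad
AF = |sin(10*3.943431/2) / (10*sin(3.943431/2))| = 0.08285

0.08285


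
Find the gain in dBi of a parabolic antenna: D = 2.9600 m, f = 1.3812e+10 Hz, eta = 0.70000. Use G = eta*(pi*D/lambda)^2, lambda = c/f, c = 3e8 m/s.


lambda = c / f = 3.0000e+08 / 1.3812e+10 = 0.02172024 m
G_linear = 0.70000 * (pi * 2.9600 / 0.02172024)^2 = 128307.5
G_dBi = 10 * log10(128307.5) = 51.08 dBi

51.08 dBi


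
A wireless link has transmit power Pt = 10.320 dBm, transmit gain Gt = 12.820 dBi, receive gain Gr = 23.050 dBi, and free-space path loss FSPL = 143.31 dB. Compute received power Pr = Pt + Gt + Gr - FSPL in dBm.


Pr = 10.320 + 12.820 + 23.050 - 143.31 = -97.12 dBm

-97.12 dBm


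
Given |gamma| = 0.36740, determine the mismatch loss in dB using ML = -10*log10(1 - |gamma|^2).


ML = -10 * log10(1 - 0.36740^2) = -10 * log10(0.86501724) = 0.6298 dB

0.6298 dB


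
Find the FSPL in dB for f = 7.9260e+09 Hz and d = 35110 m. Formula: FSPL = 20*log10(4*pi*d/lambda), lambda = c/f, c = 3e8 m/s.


lambda = c / f = 3.0000e+08 / 7.9260e+09 = 0.03785011 m
FSPL = 20 * log10(4*pi*35110/0.03785011) = 141.3 dB

141.3 dB


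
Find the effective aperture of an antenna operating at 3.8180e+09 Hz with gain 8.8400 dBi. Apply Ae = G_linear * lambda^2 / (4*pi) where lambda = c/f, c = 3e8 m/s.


lambda = c / f = 3.0000e+08 / 3.8180e+09 = 0.07857517 m
G_linear = 10^(8.8400/10) = 7.655966
Ae = G_linear * lambda^2 / (4*pi) = 7.655966 * 0.07857517^2 / (4*pi) = 3.761e-03 m^2

3.761e-03 m^2


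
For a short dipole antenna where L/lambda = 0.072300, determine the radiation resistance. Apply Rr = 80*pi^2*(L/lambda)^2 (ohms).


Rr = 80 * pi^2 * (0.072300)^2 = 80 * 9.869604 * 5.227290e-03 = 4.127 ohm

4.127 ohm


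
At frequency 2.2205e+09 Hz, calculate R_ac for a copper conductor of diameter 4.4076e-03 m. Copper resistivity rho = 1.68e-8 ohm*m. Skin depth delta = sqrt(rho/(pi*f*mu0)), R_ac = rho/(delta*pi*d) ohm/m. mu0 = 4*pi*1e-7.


delta = sqrt(1.68e-8 / (pi * 2.2205e+09 * 4*pi*1e-7)) = 1.384361e-06 m
R_ac = 1.68e-8 / (1.384361e-06 * pi * 4.4076e-03) = 0.8764 ohm/m

0.8764 ohm/m
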